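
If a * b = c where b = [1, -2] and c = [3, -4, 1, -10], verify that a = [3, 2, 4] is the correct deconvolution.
Forward-compute [3, 2, 4] * [1, -2]: c[0] = 3×1 = 3; c[1] = 3×-2 + 2×1 = -4; c[2] = 2×-2 + 4×1 = 0; c[3] = 4×-2 = -8 → [3, -4, 0, -8]. Does not match given c = [3, -4, 1, -10].

Not verified. [3, 2, 4] * [1, -2] = [3, -4, 0, -8], which differs from [3, -4, 1, -10] at index 2.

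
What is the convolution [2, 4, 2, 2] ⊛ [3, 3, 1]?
y[0] = 2×3 = 6; y[1] = 2×3 + 4×3 = 18; y[2] = 2×1 + 4×3 + 2×3 = 20; y[3] = 4×1 + 2×3 + 2×3 = 16; y[4] = 2×1 + 2×3 = 8; y[5] = 2×1 = 2

[6, 18, 20, 16, 8, 2]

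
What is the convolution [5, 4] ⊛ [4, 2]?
y[0] = 5×4 = 20; y[1] = 5×2 + 4×4 = 26; y[2] = 4×2 = 8

[20, 26, 8]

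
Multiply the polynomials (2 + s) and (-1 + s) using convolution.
Ascending coefficients: a = [2, 1], b = [-1, 1]. c[0] = 2×-1 = -2; c[1] = 2×1 + 1×-1 = 1; c[2] = 1×1 = 1. Result coefficients: [-2, 1, 1] → -2 + s + s^2

-2 + s + s^2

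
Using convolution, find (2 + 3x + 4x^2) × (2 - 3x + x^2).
Ascending coefficients: a = [2, 3, 4], b = [2, -3, 1]. c[0] = 2×2 = 4; c[1] = 2×-3 + 3×2 = 0; c[2] = 2×1 + 3×-3 + 4×2 = 1; c[3] = 3×1 + 4×-3 = -9; c[4] = 4×1 = 4. Result coefficients: [4, 0, 1, -9, 4] → 4 + x^2 - 9x^3 + 4x^4

4 + x^2 - 9x^3 + 4x^4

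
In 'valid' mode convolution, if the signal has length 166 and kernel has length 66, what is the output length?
'Valid' mode counts only positions where the kernel fully overlaps the signal: m - n + 1 = 166 - 66 + 1 = 101

101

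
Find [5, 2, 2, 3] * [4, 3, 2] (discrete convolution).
y[0] = 5×4 = 20; y[1] = 5×3 + 2×4 = 23; y[2] = 5×2 + 2×3 + 2×4 = 24; y[3] = 2×2 + 2×3 + 3×4 = 22; y[4] = 2×2 + 3×3 = 13; y[5] = 3×2 = 6

[20, 23, 24, 22, 13, 6]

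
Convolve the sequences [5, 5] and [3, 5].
y[0] = 5×3 = 15; y[1] = 5×5 + 5×3 = 40; y[2] = 5×5 = 25

[15, 40, 25]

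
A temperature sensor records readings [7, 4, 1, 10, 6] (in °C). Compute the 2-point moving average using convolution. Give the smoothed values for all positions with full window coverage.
2-point moving average kernel = [1, 1]. Apply in 'valid' mode (full window coverage): avg[0] = (7 + 4) / 2 = 5.5; avg[1] = (4 + 1) / 2 = 2.5; avg[2] = (1 + 10) / 2 = 5.5; avg[3] = (10 + 6) / 2 = 8.0. Smoothed values: [5.5, 2.5, 5.5, 8.0]

[5.5, 2.5, 5.5, 8.0]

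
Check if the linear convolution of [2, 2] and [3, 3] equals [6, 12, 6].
Recompute linear convolution of [2, 2] and [3, 3]: y[0] = 2×3 = 6; y[1] = 2×3 + 2×3 = 12; y[2] = 2×3 = 6 → [6, 12, 6]. Given [6, 12, 6] matches, so answer: Yes

Yes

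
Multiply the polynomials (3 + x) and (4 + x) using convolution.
Ascending coefficients: a = [3, 1], b = [4, 1]. c[0] = 3×4 = 12; c[1] = 3×1 + 1×4 = 7; c[2] = 1×1 = 1. Result coefficients: [12, 7, 1] → 12 + 7x + x^2

12 + 7x + x^2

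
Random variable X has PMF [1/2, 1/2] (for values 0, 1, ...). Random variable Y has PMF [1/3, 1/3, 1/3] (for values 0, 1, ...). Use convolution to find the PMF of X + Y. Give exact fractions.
P(X+Y=k) = Σ_i P(X=i)·P(Y=k-i) — a convolution of [1/2, 1/2] and [1/3, 1/3, 1/3]. P(X+Y=0) = (1/2)×(1/3) = 1/6; P(X+Y=1) = (1/2)×(1/3) + (1/2)×(1/3) = 1/6 + 1/6 = 1/3; P(X+Y=2) = (1/2)×(1/3) + (1/2)×(1/3) = 1/6 + 1/6 = 1/3; P(X+Y=3) = (1/2)×(1/3) = 1/6. PMF: [1/6, 1/3, 1/3, 1/6] (sums to 1 ✓)

[1/6, 1/3, 1/3, 1/6]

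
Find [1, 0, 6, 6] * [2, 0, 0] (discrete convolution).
y[0] = 1×2 = 2; y[1] = 1×0 + 0×2 = 0; y[2] = 1×0 + 0×0 + 6×2 = 12; y[3] = 0×0 + 6×0 + 6×2 = 12; y[4] = 6×0 + 6×0 = 0; y[5] = 6×0 = 0

[2, 0, 12, 12, 0, 0]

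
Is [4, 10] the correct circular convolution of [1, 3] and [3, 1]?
Recompute circular convolution of [1, 3] and [3, 1]: y[0] = 1×3 + 3×1 = 6; y[1] = 1×1 + 3×3 = 10 → [6, 10]. Compare to given [4, 10]: they differ at index 0: given 4, correct 6, so answer: No

No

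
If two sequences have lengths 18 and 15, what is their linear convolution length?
Linear/full convolution length: m + n - 1 = 18 + 15 - 1 = 32

32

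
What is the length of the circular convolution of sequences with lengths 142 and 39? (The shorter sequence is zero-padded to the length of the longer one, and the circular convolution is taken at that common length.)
Circular convolution (zero-padding the shorter input) has length max(m, n) = max(142, 39) = 142

142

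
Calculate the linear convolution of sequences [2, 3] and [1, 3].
y[0] = 2×1 = 2; y[1] = 2×3 + 3×1 = 9; y[2] = 3×3 = 9

[2, 9, 9]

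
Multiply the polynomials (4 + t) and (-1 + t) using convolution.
Ascending coefficients: a = [4, 1], b = [-1, 1]. c[0] = 4×-1 = -4; c[1] = 4×1 + 1×-1 = 3; c[2] = 1×1 = 1. Result coefficients: [-4, 3, 1] → -4 + 3t + t^2

-4 + 3t + t^2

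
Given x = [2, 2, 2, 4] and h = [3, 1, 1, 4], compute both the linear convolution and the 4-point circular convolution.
Linear: y_lin[0] = 2×3 = 6; y_lin[1] = 2×1 + 2×3 = 8; y_lin[2] = 2×1 + 2×1 + 2×3 = 10; y_lin[3] = 2×4 + 2×1 + 2×1 + 4×3 = 24; y_lin[4] = 2×4 + 2×1 + 4×1 = 14; y_lin[5] = 2×4 + 4×1 = 12; y_lin[6] = 4×4 = 16 → [6, 8, 10, 24, 14, 12, 16]. Circular (length 4): y[0] = 2×3 + 2×4 + 2×1 + 4×1 = 20; y[1] = 2×1 + 2×3 + 2×4 + 4×1 = 20; y[2] = 2×1 + 2×1 + 2×3 + 4×4 = 26; y[3] = 2×4 + 2×1 + 2×1 + 4×3 = 24 → [20, 20, 26, 24]

Linear: [6, 8, 10, 24, 14, 12, 16], Circular: [20, 20, 26, 24]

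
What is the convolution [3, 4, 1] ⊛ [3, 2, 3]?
y[0] = 3×3 = 9; y[1] = 3×2 + 4×3 = 18; y[2] = 3×3 + 4×2 + 1×3 = 20; y[3] = 4×3 + 1×2 = 14; y[4] = 1×3 = 3

[9, 18, 20, 14, 3]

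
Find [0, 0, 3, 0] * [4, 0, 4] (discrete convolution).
y[0] = 0×4 = 0; y[1] = 0×0 + 0×4 = 0; y[2] = 0×4 + 0×0 + 3×4 = 12; y[3] = 0×4 + 3×0 + 0×4 = 0; y[4] = 3×4 + 0×0 = 12; y[5] = 0×4 = 0

[0, 0, 12, 0, 12, 0]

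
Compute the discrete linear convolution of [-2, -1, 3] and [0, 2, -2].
y[0] = -2×0 = 0; y[1] = -2×2 + -1×0 = -4; y[2] = -2×-2 + -1×2 + 3×0 = 2; y[3] = -1×-2 + 3×2 = 8; y[4] = 3×-2 = -6

[0, -4, 2, 8, -6]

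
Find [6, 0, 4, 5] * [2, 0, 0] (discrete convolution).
y[0] = 6×2 = 12; y[1] = 6×0 + 0×2 = 0; y[2] = 6×0 + 0×0 + 4×2 = 8; y[3] = 0×0 + 4×0 + 5×2 = 10; y[4] = 4×0 + 5×0 = 0; y[5] = 5×0 = 0

[12, 0, 8, 10, 0, 0]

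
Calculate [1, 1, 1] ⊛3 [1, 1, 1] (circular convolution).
Use y[k] = Σ_j f[j]·g[(k-j) mod 3]. y[0] = 1×1 + 1×1 + 1×1 = 3; y[1] = 1×1 + 1×1 + 1×1 = 3; y[2] = 1×1 + 1×1 + 1×1 = 3. Result: [3, 3, 3]

[3, 3, 3]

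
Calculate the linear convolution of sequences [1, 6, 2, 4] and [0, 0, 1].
y[0] = 1×0 = 0; y[1] = 1×0 + 6×0 = 0; y[2] = 1×1 + 6×0 + 2×0 = 1; y[3] = 6×1 + 2×0 + 4×0 = 6; y[4] = 2×1 + 4×0 = 2; y[5] = 4×1 = 4

[0, 0, 1, 6, 2, 4]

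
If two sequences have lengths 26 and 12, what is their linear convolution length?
Linear/full convolution length: m + n - 1 = 26 + 12 - 1 = 37

37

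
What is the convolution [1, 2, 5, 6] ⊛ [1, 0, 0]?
y[0] = 1×1 = 1; y[1] = 1×0 + 2×1 = 2; y[2] = 1×0 + 2×0 + 5×1 = 5; y[3] = 2×0 + 5×0 + 6×1 = 6; y[4] = 5×0 + 6×0 = 0; y[5] = 6×0 = 0

[1, 2, 5, 6, 0, 0]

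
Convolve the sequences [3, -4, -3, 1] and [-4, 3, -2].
y[0] = 3×-4 = -12; y[1] = 3×3 + -4×-4 = 25; y[2] = 3×-2 + -4×3 + -3×-4 = -6; y[3] = -4×-2 + -3×3 + 1×-4 = -5; y[4] = -3×-2 + 1×3 = 9; y[5] = 1×-2 = -2

[-12, 25, -6, -5, 9, -2]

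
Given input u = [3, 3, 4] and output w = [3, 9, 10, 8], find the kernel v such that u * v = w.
Output length 4 = len(u) + len(v) - 1 ⇒ len(v) = 2. Solve v forward using v[k] = (w[k] - Σ_{i≥1} u[i]·v[k-i]) / u[0]: v[0] = w[0] / u[0] = 3 / 3 = 1; v[1] = (w[1] - 3×1) / u[0] = (9 - 3×1) / 3 = 2. So v = [1, 2]. Forward-check [3, 3, 4] * [1, 2]: w[0] = 3×1 = 3; w[1] = 3×2 + 3×1 = 9; w[2] = 3×2 + 4×1 = 10; w[3] = 4×2 = 8 → [3, 9, 10, 8] ✓

[1, 2]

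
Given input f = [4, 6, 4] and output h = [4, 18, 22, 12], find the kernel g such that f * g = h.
Output length 4 = len(f) + len(g) - 1 ⇒ len(g) = 2. Solve g forward using g[k] = (h[k] - Σ_{i≥1} f[i]·g[k-i]) / f[0]: g[0] = h[0] / f[0] = 4 / 4 = 1; g[1] = (h[1] - 6×1) / f[0] = (18 - 6×1) / 4 = 3. So g = [1, 3]. Forward-check [4, 6, 4] * [1, 3]: h[0] = 4×1 = 4; h[1] = 4×3 + 6×1 = 18; h[2] = 6×3 + 4×1 = 22; h[3] = 4×3 = 12 → [4, 18, 22, 12] ✓

[1, 3]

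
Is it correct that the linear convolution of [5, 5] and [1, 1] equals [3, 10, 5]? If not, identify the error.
Recompute linear convolution of [5, 5] and [1, 1]: y[0] = 5×1 = 5; y[1] = 5×1 + 5×1 = 10; y[2] = 5×1 = 5 → [5, 10, 5]. Compare to given [3, 10, 5]: they differ at index 0: given 3, correct 5, so answer: No

No. Error at index 0: given 3, correct 5.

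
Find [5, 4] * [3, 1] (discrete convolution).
y[0] = 5×3 = 15; y[1] = 5×1 + 4×3 = 17; y[2] = 4×1 = 4

[15, 17, 4]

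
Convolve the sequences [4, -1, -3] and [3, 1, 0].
y[0] = 4×3 = 12; y[1] = 4×1 + -1×3 = 1; y[2] = 4×0 + -1×1 + -3×3 = -10; y[3] = -1×0 + -3×1 = -3; y[4] = -3×0 = 0

[12, 1, -10, -3, 0]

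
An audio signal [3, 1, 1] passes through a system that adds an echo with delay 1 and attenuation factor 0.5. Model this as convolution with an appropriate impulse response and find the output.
Direct-path + delayed-attenuated-path model → impulse response h = [1, 0.5] (1 at lag 0, 0.5 at lag 1). Output y[n] = x[n] + 0.5·x[n - 1] (with x[n] = 0 outside 0..2): y[0] = 3 + 0.5×0 = 3; y[1] = 1 + 0.5×3 = 2.5; y[2] = 1 + 0.5×1 = 1.5; y[3] = 0 + 0.5×1 = 0.5. So y = [3, 2.5, 1.5, 0.5]

[3, 2.5, 1.5, 0.5]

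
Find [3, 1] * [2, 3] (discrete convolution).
y[0] = 3×2 = 6; y[1] = 3×3 + 1×2 = 11; y[2] = 1×3 = 3

[6, 11, 3]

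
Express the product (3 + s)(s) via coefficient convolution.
Ascending coefficients: a = [3, 1], b = [0, 1]. c[0] = 3×0 = 0; c[1] = 3×1 + 1×0 = 3; c[2] = 1×1 = 1. Result coefficients: [0, 3, 1] → 3s + s^2

3s + s^2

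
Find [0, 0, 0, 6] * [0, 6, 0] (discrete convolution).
y[0] = 0×0 = 0; y[1] = 0×6 + 0×0 = 0; y[2] = 0×0 + 0×6 + 0×0 = 0; y[3] = 0×0 + 0×6 + 6×0 = 0; y[4] = 0×0 + 6×6 = 36; y[5] = 6×0 = 0

[0, 0, 0, 0, 36, 0]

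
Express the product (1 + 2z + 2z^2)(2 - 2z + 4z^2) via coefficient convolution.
Ascending coefficients: a = [1, 2, 2], b = [2, -2, 4]. c[0] = 1×2 = 2; c[1] = 1×-2 + 2×2 = 2; c[2] = 1×4 + 2×-2 + 2×2 = 4; c[3] = 2×4 + 2×-2 = 4; c[4] = 2×4 = 8. Result coefficients: [2, 2, 4, 4, 8] → 2 + 2z + 4z^2 + 4z^3 + 8z^4

2 + 2z + 4z^2 + 4z^3 + 8z^4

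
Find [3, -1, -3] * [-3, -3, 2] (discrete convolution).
y[0] = 3×-3 = -9; y[1] = 3×-3 + -1×-3 = -6; y[2] = 3×2 + -1×-3 + -3×-3 = 18; y[3] = -1×2 + -3×-3 = 7; y[4] = -3×2 = -6

[-9, -6, 18, 7, -6]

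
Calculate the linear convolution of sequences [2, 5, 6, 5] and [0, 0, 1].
y[0] = 2×0 = 0; y[1] = 2×0 + 5×0 = 0; y[2] = 2×1 + 5×0 + 6×0 = 2; y[3] = 5×1 + 6×0 + 5×0 = 5; y[4] = 6×1 + 5×0 = 6; y[5] = 5×1 = 5

[0, 0, 2, 5, 6, 5]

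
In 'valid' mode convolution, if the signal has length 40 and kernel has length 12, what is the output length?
'Valid' mode counts only positions where the kernel fully overlaps the signal: m - n + 1 = 40 - 12 + 1 = 29

29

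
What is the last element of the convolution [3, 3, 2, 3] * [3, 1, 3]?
Use y[k] = Σ_i a[i]·b[k-i] at k=5. y[5] = 3×3 = 9

9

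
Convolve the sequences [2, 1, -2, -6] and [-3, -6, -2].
y[0] = 2×-3 = -6; y[1] = 2×-6 + 1×-3 = -15; y[2] = 2×-2 + 1×-6 + -2×-3 = -4; y[3] = 1×-2 + -2×-6 + -6×-3 = 28; y[4] = -2×-2 + -6×-6 = 40; y[5] = -6×-2 = 12

[-6, -15, -4, 28, 40, 12]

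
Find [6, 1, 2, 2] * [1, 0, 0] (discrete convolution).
y[0] = 6×1 = 6; y[1] = 6×0 + 1×1 = 1; y[2] = 6×0 + 1×0 + 2×1 = 2; y[3] = 1×0 + 2×0 + 2×1 = 2; y[4] = 2×0 + 2×0 = 0; y[5] = 2×0 = 0

[6, 1, 2, 2, 0, 0]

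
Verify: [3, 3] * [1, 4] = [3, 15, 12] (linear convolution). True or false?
Recompute linear convolution of [3, 3] and [1, 4]: y[0] = 3×1 = 3; y[1] = 3×4 + 3×1 = 15; y[2] = 3×4 = 12 → [3, 15, 12]. Given [3, 15, 12] matches, so answer: Yes

Yes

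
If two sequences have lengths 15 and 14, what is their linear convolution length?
Linear/full convolution length: m + n - 1 = 15 + 14 - 1 = 28

28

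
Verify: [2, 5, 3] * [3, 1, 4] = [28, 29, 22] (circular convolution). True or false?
Recompute circular convolution of [2, 5, 3] and [3, 1, 4]: y[0] = 2×3 + 5×4 + 3×1 = 29; y[1] = 2×1 + 5×3 + 3×4 = 29; y[2] = 2×4 + 5×1 + 3×3 = 22 → [29, 29, 22]. Compare to given [28, 29, 22]: they differ at index 0: given 28, correct 29, so answer: No

No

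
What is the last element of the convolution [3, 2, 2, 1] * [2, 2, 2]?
Use y[k] = Σ_i a[i]·b[k-i] at k=5. y[5] = 1×2 = 2

2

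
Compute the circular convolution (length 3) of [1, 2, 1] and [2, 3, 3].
Use y[k] = Σ_j f[j]·g[(k-j) mod 3]. y[0] = 1×2 + 2×3 + 1×3 = 11; y[1] = 1×3 + 2×2 + 1×3 = 10; y[2] = 1×3 + 2×3 + 1×2 = 11. Result: [11, 10, 11]

[11, 10, 11]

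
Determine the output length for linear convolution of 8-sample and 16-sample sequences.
Linear/full convolution length: m + n - 1 = 8 + 16 - 1 = 23

23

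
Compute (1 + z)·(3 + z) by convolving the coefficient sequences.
Ascending coefficients: a = [1, 1], b = [3, 1]. c[0] = 1×3 = 3; c[1] = 1×1 + 1×3 = 4; c[2] = 1×1 = 1. Result coefficients: [3, 4, 1] → 3 + 4z + z^2

3 + 4z + z^2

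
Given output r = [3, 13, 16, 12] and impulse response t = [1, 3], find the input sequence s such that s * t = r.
Deconvolve r=[3, 13, 16, 12] by t=[1, 3]. Since t[0]=1, solve forward: s[0] = r[0] / 1 = 3; s[1] = (r[1] - 3×3) / 1 = 4; s[2] = (r[2] - 4×3) / 1 = 4. So s = [3, 4, 4]. Check by forward convolution: r[0] = 3×1 = 3; r[1] = 3×3 + 4×1 = 13; r[2] = 4×3 + 4×1 = 16; r[3] = 4×3 = 12

[3, 4, 4]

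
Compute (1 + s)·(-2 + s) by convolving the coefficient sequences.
Ascending coefficients: a = [1, 1], b = [-2, 1]. c[0] = 1×-2 = -2; c[1] = 1×1 + 1×-2 = -1; c[2] = 1×1 = 1. Result coefficients: [-2, -1, 1] → -2 - s + s^2

-2 - s + s^2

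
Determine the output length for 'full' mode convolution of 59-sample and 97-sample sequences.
Linear/full convolution length: m + n - 1 = 59 + 97 - 1 = 155

155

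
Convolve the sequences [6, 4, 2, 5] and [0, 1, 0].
y[0] = 6×0 = 0; y[1] = 6×1 + 4×0 = 6; y[2] = 6×0 + 4×1 + 2×0 = 4; y[3] = 4×0 + 2×1 + 5×0 = 2; y[4] = 2×0 + 5×1 = 5; y[5] = 5×0 = 0

[0, 6, 4, 2, 5, 0]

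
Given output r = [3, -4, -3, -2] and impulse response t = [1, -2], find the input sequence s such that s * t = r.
Deconvolve r=[3, -4, -3, -2] by t=[1, -2]. Since t[0]=1, solve forward: s[0] = r[0] / 1 = 3; s[1] = (r[1] - 3×-2) / 1 = 2; s[2] = (r[2] - 2×-2) / 1 = 1. So s = [3, 2, 1]. Check by forward convolution: r[0] = 3×1 = 3; r[1] = 3×-2 + 2×1 = -4; r[2] = 2×-2 + 1×1 = -3; r[3] = 1×-2 = -2

[3, 2, 1]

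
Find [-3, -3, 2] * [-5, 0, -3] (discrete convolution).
y[0] = -3×-5 = 15; y[1] = -3×0 + -3×-5 = 15; y[2] = -3×-3 + -3×0 + 2×-5 = -1; y[3] = -3×-3 + 2×0 = 9; y[4] = 2×-3 = -6

[15, 15, -1, 9, -6]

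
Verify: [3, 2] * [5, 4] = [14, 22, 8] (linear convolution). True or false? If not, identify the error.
Recompute linear convolution of [3, 2] and [5, 4]: y[0] = 3×5 = 15; y[1] = 3×4 + 2×5 = 22; y[2] = 2×4 = 8 → [15, 22, 8]. Compare to given [14, 22, 8]: they differ at index 0: given 14, correct 15, so answer: No

No. Error at index 0: given 14, correct 15.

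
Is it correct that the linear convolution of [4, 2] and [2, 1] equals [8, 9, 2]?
Recompute linear convolution of [4, 2] and [2, 1]: y[0] = 4×2 = 8; y[1] = 4×1 + 2×2 = 8; y[2] = 2×1 = 2 → [8, 8, 2]. Compare to given [8, 9, 2]: they differ at index 1: given 9, correct 8, so answer: No

No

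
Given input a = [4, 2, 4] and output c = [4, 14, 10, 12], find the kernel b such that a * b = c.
Output length 4 = len(a) + len(b) - 1 ⇒ len(b) = 2. Solve b forward using b[k] = (c[k] - Σ_{i≥1} a[i]·b[k-i]) / a[0]: b[0] = c[0] / a[0] = 4 / 4 = 1; b[1] = (c[1] - 2×1) / a[0] = (14 - 2×1) / 4 = 3. So b = [1, 3]. Forward-check [4, 2, 4] * [1, 3]: c[0] = 4×1 = 4; c[1] = 4×3 + 2×1 = 14; c[2] = 2×3 + 4×1 = 10; c[3] = 4×3 = 12 → [4, 14, 10, 12] ✓

[1, 3]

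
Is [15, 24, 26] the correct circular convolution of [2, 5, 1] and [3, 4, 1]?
Recompute circular convolution of [2, 5, 1] and [3, 4, 1]: y[0] = 2×3 + 5×1 + 1×4 = 15; y[1] = 2×4 + 5×3 + 1×1 = 24; y[2] = 2×1 + 5×4 + 1×3 = 25 → [15, 24, 25]. Compare to given [15, 24, 26]: they differ at index 2: given 26, correct 25, so answer: No

No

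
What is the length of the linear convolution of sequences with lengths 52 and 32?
Linear/full convolution length: m + n - 1 = 52 + 32 - 1 = 83

83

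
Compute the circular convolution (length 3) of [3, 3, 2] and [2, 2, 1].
Use y[k] = Σ_j x[j]·h[(k-j) mod 3]. y[0] = 3×2 + 3×1 + 2×2 = 13; y[1] = 3×2 + 3×2 + 2×1 = 14; y[2] = 3×1 + 3×2 + 2×2 = 13. Result: [13, 14, 13]

[13, 14, 13]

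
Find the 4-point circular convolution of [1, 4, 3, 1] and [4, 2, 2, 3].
Use y[k] = Σ_j u[j]·v[(k-j) mod 4]. y[0] = 1×4 + 4×3 + 3×2 + 1×2 = 24; y[1] = 1×2 + 4×4 + 3×3 + 1×2 = 29; y[2] = 1×2 + 4×2 + 3×4 + 1×3 = 25; y[3] = 1×3 + 4×2 + 3×2 + 1×4 = 21. Result: [24, 29, 25, 21]

[24, 29, 25, 21]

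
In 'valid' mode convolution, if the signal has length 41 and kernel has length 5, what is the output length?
'Valid' mode counts only positions where the kernel fully overlaps the signal: m - n + 1 = 41 - 5 + 1 = 37

37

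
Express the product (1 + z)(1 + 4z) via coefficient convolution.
Ascending coefficients: a = [1, 1], b = [1, 4]. c[0] = 1×1 = 1; c[1] = 1×4 + 1×1 = 5; c[2] = 1×4 = 4. Result coefficients: [1, 5, 4] → 1 + 5z + 4z^2

1 + 5z + 4z^2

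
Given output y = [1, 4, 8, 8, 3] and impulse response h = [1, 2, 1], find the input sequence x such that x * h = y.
Deconvolve y=[1, 4, 8, 8, 3] by h=[1, 2, 1]. Since h[0]=1, solve forward: x[0] = y[0] / 1 = 1; x[1] = (y[1] - 1×2) / 1 = 2; x[2] = (y[2] - 2×2 - 1×1) / 1 = 3. So x = [1, 2, 3]. Check by forward convolution: y[0] = 1×1 = 1; y[1] = 1×2 + 2×1 = 4; y[2] = 1×1 + 2×2 + 3×1 = 8; y[3] = 2×1 + 3×2 = 8; y[4] = 3×1 = 3

[1, 2, 3]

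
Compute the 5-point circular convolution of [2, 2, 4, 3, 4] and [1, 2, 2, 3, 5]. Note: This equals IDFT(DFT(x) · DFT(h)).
Either evaluate y[k] = Σ_j x[j]·h[(k-j) mod 5] directly, or use IDFT(DFT(x) · DFT(h)). y[0] = 2×1 + 2×5 + 4×3 + 3×2 + 4×2 = 38; y[1] = 2×2 + 2×1 + 4×5 + 3×3 + 4×2 = 43; y[2] = 2×2 + 2×2 + 4×1 + 3×5 + 4×3 = 39; y[3] = 2×3 + 2×2 + 4×2 + 3×1 + 4×5 = 41; y[4] = 2×5 + 2×3 + 4×2 + 3×2 + 4×1 = 34. Result: [38, 43, 39, 41, 34]

[38, 43, 39, 41, 34]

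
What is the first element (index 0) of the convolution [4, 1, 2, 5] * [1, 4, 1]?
Use y[k] = Σ_i a[i]·b[k-i] at k=0. y[0] = 4×1 = 4

4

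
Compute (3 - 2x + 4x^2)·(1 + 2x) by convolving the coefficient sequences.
Ascending coefficients: a = [3, -2, 4], b = [1, 2]. c[0] = 3×1 = 3; c[1] = 3×2 + -2×1 = 4; c[2] = -2×2 + 4×1 = 0; c[3] = 4×2 = 8. Result coefficients: [3, 4, 0, 8] → 3 + 4x + 8x^3

3 + 4x + 8x^3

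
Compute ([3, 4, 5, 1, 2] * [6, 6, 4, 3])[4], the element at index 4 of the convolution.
Use y[k] = Σ_i a[i]·b[k-i] at k=4. y[4] = 4×3 + 5×4 + 1×6 + 2×6 = 50

50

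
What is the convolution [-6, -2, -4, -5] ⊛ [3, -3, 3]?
y[0] = -6×3 = -18; y[1] = -6×-3 + -2×3 = 12; y[2] = -6×3 + -2×-3 + -4×3 = -24; y[3] = -2×3 + -4×-3 + -5×3 = -9; y[4] = -4×3 + -5×-3 = 3; y[5] = -5×3 = -15

[-18, 12, -24, -9, 3, -15]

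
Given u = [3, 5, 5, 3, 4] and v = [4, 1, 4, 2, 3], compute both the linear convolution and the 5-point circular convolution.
Linear: y_lin[0] = 3×4 = 12; y_lin[1] = 3×1 + 5×4 = 23; y_lin[2] = 3×4 + 5×1 + 5×4 = 37; y_lin[3] = 3×2 + 5×4 + 5×1 + 3×4 = 43; y_lin[4] = 3×3 + 5×2 + 5×4 + 3×1 + 4×4 = 58; y_lin[5] = 5×3 + 5×2 + 3×4 + 4×1 = 41; y_lin[6] = 5×3 + 3×2 + 4×4 = 37; y_lin[7] = 3×3 + 4×2 = 17; y_lin[8] = 4×3 = 12 → [12, 23, 37, 43, 58, 41, 37, 17, 12]. Circular (length 5): y[0] = 3×4 + 5×3 + 5×2 + 3×4 + 4×1 = 53; y[1] = 3×1 + 5×4 + 5×3 + 3×2 + 4×4 = 60; y[2] = 3×4 + 5×1 + 5×4 + 3×3 + 4×2 = 54; y[3] = 3×2 + 5×4 + 5×1 + 3×4 + 4×3 = 55; y[4] = 3×3 + 5×2 + 5×4 + 3×1 + 4×4 = 58 → [53, 60, 54, 55, 58]

Linear: [12, 23, 37, 43, 58, 41, 37, 17, 12], Circular: [53, 60, 54, 55, 58]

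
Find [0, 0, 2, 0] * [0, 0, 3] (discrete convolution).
y[0] = 0×0 = 0; y[1] = 0×0 + 0×0 = 0; y[2] = 0×3 + 0×0 + 2×0 = 0; y[3] = 0×3 + 2×0 + 0×0 = 0; y[4] = 2×3 + 0×0 = 6; y[5] = 0×3 = 0

[0, 0, 0, 0, 6, 0]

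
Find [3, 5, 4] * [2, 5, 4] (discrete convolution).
y[0] = 3×2 = 6; y[1] = 3×5 + 5×2 = 25; y[2] = 3×4 + 5×5 + 4×2 = 45; y[3] = 5×4 + 4×5 = 40; y[4] = 4×4 = 16

[6, 25, 45, 40, 16]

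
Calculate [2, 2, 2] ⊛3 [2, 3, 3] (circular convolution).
Use y[k] = Σ_j u[j]·v[(k-j) mod 3]. y[0] = 2×2 + 2×3 + 2×3 = 16; y[1] = 2×3 + 2×2 + 2×3 = 16; y[2] = 2×3 + 2×3 + 2×2 = 16. Result: [16, 16, 16]

[16, 16, 16]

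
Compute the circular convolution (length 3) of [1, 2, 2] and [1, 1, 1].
Use y[k] = Σ_j a[j]·b[(k-j) mod 3]. y[0] = 1×1 + 2×1 + 2×1 = 5; y[1] = 1×1 + 2×1 + 2×1 = 5; y[2] = 1×1 + 2×1 + 2×1 = 5. Result: [5, 5, 5]

[5, 5, 5]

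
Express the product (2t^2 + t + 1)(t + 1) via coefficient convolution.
Ascending coefficients: a = [1, 1, 2], b = [1, 1]. c[0] = 1×1 = 1; c[1] = 1×1 + 1×1 = 2; c[2] = 1×1 + 2×1 = 3; c[3] = 2×1 = 2. Result coefficients: [1, 2, 3, 2] → 2t^3 + 3t^2 + 2t + 1

2t^3 + 3t^2 + 2t + 1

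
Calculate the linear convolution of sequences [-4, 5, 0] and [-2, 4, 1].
y[0] = -4×-2 = 8; y[1] = -4×4 + 5×-2 = -26; y[2] = -4×1 + 5×4 + 0×-2 = 16; y[3] = 5×1 + 0×4 = 5; y[4] = 0×1 = 0

[8, -26, 16, 5, 0]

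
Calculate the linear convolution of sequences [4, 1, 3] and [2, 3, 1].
y[0] = 4×2 = 8; y[1] = 4×3 + 1×2 = 14; y[2] = 4×1 + 1×3 + 3×2 = 13; y[3] = 1×1 + 3×3 = 10; y[4] = 3×1 = 3

[8, 14, 13, 10, 3]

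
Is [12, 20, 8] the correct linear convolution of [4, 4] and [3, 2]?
Recompute linear convolution of [4, 4] and [3, 2]: y[0] = 4×3 = 12; y[1] = 4×2 + 4×3 = 20; y[2] = 4×2 = 8 → [12, 20, 8]. Given [12, 20, 8] matches, so answer: Yes

Yes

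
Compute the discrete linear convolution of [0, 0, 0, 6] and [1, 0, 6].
y[0] = 0×1 = 0; y[1] = 0×0 + 0×1 = 0; y[2] = 0×6 + 0×0 + 0×1 = 0; y[3] = 0×6 + 0×0 + 6×1 = 6; y[4] = 0×6 + 6×0 = 0; y[5] = 6×6 = 36

[0, 0, 0, 6, 0, 36]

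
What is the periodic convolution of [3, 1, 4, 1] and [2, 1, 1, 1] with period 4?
Use y[k] = Σ_j a[j]·b[(k-j) mod 4]. y[0] = 3×2 + 1×1 + 4×1 + 1×1 = 12; y[1] = 3×1 + 1×2 + 4×1 + 1×1 = 10; y[2] = 3×1 + 1×1 + 4×2 + 1×1 = 13; y[3] = 3×1 + 1×1 + 4×1 + 1×2 = 10. Result: [12, 10, 13, 10]

[12, 10, 13, 10]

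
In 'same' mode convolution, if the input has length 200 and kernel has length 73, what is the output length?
'Same' mode returns an output with the same length as the input: 200

200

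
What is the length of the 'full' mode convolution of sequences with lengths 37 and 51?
Linear/full convolution length: m + n - 1 = 37 + 51 - 1 = 87

87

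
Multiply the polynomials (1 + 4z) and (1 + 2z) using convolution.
Ascending coefficients: a = [1, 4], b = [1, 2]. c[0] = 1×1 = 1; c[1] = 1×2 + 4×1 = 6; c[2] = 4×2 = 8. Result coefficients: [1, 6, 8] → 1 + 6z + 8z^2

1 + 6z + 8z^2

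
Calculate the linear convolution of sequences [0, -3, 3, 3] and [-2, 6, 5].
y[0] = 0×-2 = 0; y[1] = 0×6 + -3×-2 = 6; y[2] = 0×5 + -3×6 + 3×-2 = -24; y[3] = -3×5 + 3×6 + 3×-2 = -3; y[4] = 3×5 + 3×6 = 33; y[5] = 3×5 = 15

[0, 6, -24, -3, 33, 15]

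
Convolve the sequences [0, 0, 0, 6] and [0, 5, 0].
y[0] = 0×0 = 0; y[1] = 0×5 + 0×0 = 0; y[2] = 0×0 + 0×5 + 0×0 = 0; y[3] = 0×0 + 0×5 + 6×0 = 0; y[4] = 0×0 + 6×5 = 30; y[5] = 6×0 = 0

[0, 0, 0, 0, 30, 0]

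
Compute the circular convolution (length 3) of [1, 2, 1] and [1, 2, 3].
Use y[k] = Σ_j u[j]·v[(k-j) mod 3]. y[0] = 1×1 + 2×3 + 1×2 = 9; y[1] = 1×2 + 2×1 + 1×3 = 7; y[2] = 1×3 + 2×2 + 1×1 = 8. Result: [9, 7, 8]

[9, 7, 8]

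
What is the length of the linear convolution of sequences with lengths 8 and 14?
Linear/full convolution length: m + n - 1 = 8 + 14 - 1 = 21

21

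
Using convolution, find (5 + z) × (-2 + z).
Ascending coefficients: a = [5, 1], b = [-2, 1]. c[0] = 5×-2 = -10; c[1] = 5×1 + 1×-2 = 3; c[2] = 1×1 = 1. Result coefficients: [-10, 3, 1] → -10 + 3z + z^2

-10 + 3z + z^2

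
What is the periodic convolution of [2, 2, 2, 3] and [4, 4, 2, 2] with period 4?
Use y[k] = Σ_j s[j]·t[(k-j) mod 4]. y[0] = 2×4 + 2×2 + 2×2 + 3×4 = 28; y[1] = 2×4 + 2×4 + 2×2 + 3×2 = 26; y[2] = 2×2 + 2×4 + 2×4 + 3×2 = 26; y[3] = 2×2 + 2×2 + 2×4 + 3×4 = 28. Result: [28, 26, 26, 28]

[28, 26, 26, 28]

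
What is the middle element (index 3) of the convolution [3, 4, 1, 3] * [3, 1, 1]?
Use y[k] = Σ_i a[i]·b[k-i] at k=3. y[3] = 4×1 + 1×1 + 3×3 = 14

14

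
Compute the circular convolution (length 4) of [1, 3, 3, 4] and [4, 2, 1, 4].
Use y[k] = Σ_j f[j]·g[(k-j) mod 4]. y[0] = 1×4 + 3×4 + 3×1 + 4×2 = 27; y[1] = 1×2 + 3×4 + 3×4 + 4×1 = 30; y[2] = 1×1 + 3×2 + 3×4 + 4×4 = 35; y[3] = 1×4 + 3×1 + 3×2 + 4×4 = 29. Result: [27, 30, 35, 29]

[27, 30, 35, 29]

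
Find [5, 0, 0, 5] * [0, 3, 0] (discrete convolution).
y[0] = 5×0 = 0; y[1] = 5×3 + 0×0 = 15; y[2] = 5×0 + 0×3 + 0×0 = 0; y[3] = 0×0 + 0×3 + 5×0 = 0; y[4] = 0×0 + 5×3 = 15; y[5] = 5×0 = 0

[0, 15, 0, 0, 15, 0]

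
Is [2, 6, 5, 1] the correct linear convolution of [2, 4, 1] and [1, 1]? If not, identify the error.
Recompute linear convolution of [2, 4, 1] and [1, 1]: y[0] = 2×1 = 2; y[1] = 2×1 + 4×1 = 6; y[2] = 4×1 + 1×1 = 5; y[3] = 1×1 = 1 → [2, 6, 5, 1]. Given [2, 6, 5, 1] matches, so answer: Yes

Yes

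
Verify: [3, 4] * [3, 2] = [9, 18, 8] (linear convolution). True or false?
Recompute linear convolution of [3, 4] and [3, 2]: y[0] = 3×3 = 9; y[1] = 3×2 + 4×3 = 18; y[2] = 4×2 = 8 → [9, 18, 8]. Given [9, 18, 8] matches, so answer: Yes

Yes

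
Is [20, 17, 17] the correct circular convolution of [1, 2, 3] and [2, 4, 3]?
Recompute circular convolution of [1, 2, 3] and [2, 4, 3]: y[0] = 1×2 + 2×3 + 3×4 = 20; y[1] = 1×4 + 2×2 + 3×3 = 17; y[2] = 1×3 + 2×4 + 3×2 = 17 → [20, 17, 17]. Given [20, 17, 17] matches, so answer: Yes

Yes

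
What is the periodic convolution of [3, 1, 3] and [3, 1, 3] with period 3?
Use y[k] = Σ_j x[j]·h[(k-j) mod 3]. y[0] = 3×3 + 1×3 + 3×1 = 15; y[1] = 3×1 + 1×3 + 3×3 = 15; y[2] = 3×3 + 1×1 + 3×3 = 19. Result: [15, 15, 19]

[15, 15, 19]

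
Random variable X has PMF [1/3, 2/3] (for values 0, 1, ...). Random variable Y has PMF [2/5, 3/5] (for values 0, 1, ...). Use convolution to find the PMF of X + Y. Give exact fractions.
P(X+Y=k) = Σ_i P(X=i)·P(Y=k-i) — a convolution of [1/3, 2/3] and [2/5, 3/5]. P(X+Y=0) = (1/3)×(2/5) = 2/15; P(X+Y=1) = (1/3)×(3/5) + (2/3)×(2/5) = 1/5 + 4/15 = 7/15; P(X+Y=2) = (2/3)×(3/5) = 2/5. PMF: [2/15, 7/15, 2/5] (sums to 1 ✓)

[2/15, 7/15, 2/5]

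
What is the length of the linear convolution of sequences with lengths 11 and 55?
Linear/full convolution length: m + n - 1 = 11 + 55 - 1 = 65

65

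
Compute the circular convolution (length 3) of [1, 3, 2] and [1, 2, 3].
Use y[k] = Σ_j u[j]·v[(k-j) mod 3]. y[0] = 1×1 + 3×3 + 2×2 = 14; y[1] = 1×2 + 3×1 + 2×3 = 11; y[2] = 1×3 + 3×2 + 2×1 = 11. Result: [14, 11, 11]

[14, 11, 11]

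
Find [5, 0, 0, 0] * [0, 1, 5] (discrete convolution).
y[0] = 5×0 = 0; y[1] = 5×1 + 0×0 = 5; y[2] = 5×5 + 0×1 + 0×0 = 25; y[3] = 0×5 + 0×1 + 0×0 = 0; y[4] = 0×5 + 0×1 = 0; y[5] = 0×5 = 0

[0, 5, 25, 0, 0, 0]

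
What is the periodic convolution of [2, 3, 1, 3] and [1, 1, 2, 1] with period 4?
Use y[k] = Σ_j f[j]·g[(k-j) mod 4]. y[0] = 2×1 + 3×1 + 1×2 + 3×1 = 10; y[1] = 2×1 + 3×1 + 1×1 + 3×2 = 12; y[2] = 2×2 + 3×1 + 1×1 + 3×1 = 11; y[3] = 2×1 + 3×2 + 1×1 + 3×1 = 12. Result: [10, 12, 11, 12]

[10, 12, 11, 12]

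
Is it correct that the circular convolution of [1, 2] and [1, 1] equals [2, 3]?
Recompute circular convolution of [1, 2] and [1, 1]: y[0] = 1×1 + 2×1 = 3; y[1] = 1×1 + 2×1 = 3 → [3, 3]. Compare to given [2, 3]: they differ at index 0: given 2, correct 3, so answer: No

No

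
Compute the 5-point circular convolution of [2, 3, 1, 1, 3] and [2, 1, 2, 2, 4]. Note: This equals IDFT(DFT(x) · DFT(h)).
Either evaluate y[k] = Σ_j x[j]·h[(k-j) mod 5] directly, or use IDFT(DFT(x) · DFT(h)). y[0] = 2×2 + 3×4 + 1×2 + 1×2 + 3×1 = 23; y[1] = 2×1 + 3×2 + 1×4 + 1×2 + 3×2 = 20; y[2] = 2×2 + 3×1 + 1×2 + 1×4 + 3×2 = 19; y[3] = 2×2 + 3×2 + 1×1 + 1×2 + 3×4 = 25; y[4] = 2×4 + 3×2 + 1×2 + 1×1 + 3×2 = 23. Result: [23, 20, 19, 25, 23]

[23, 20, 19, 25, 23]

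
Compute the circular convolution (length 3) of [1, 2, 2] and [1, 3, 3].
Use y[k] = Σ_j a[j]·b[(k-j) mod 3]. y[0] = 1×1 + 2×3 + 2×3 = 13; y[1] = 1×3 + 2×1 + 2×3 = 11; y[2] = 1×3 + 2×3 + 2×1 = 11. Result: [13, 11, 11]

[13, 11, 11]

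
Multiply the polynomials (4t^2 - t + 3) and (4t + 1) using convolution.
Ascending coefficients: a = [3, -1, 4], b = [1, 4]. c[0] = 3×1 = 3; c[1] = 3×4 + -1×1 = 11; c[2] = -1×4 + 4×1 = 0; c[3] = 4×4 = 16. Result coefficients: [3, 11, 0, 16] → 16t^3 + 11t + 3

16t^3 + 11t + 3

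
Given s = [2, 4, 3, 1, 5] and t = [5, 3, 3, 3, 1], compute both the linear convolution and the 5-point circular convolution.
Linear: y_lin[0] = 2×5 = 10; y_lin[1] = 2×3 + 4×5 = 26; y_lin[2] = 2×3 + 4×3 + 3×5 = 33; y_lin[3] = 2×3 + 4×3 + 3×3 + 1×5 = 32; y_lin[4] = 2×1 + 4×3 + 3×3 + 1×3 + 5×5 = 51; y_lin[5] = 4×1 + 3×3 + 1×3 + 5×3 = 31; y_lin[6] = 3×1 + 1×3 + 5×3 = 21; y_lin[7] = 1×1 + 5×3 = 16; y_lin[8] = 5×1 = 5 → [10, 26, 33, 32, 51, 31, 21, 16, 5]. Circular (length 5): y[0] = 2×5 + 4×1 + 3×3 + 1×3 + 5×3 = 41; y[1] = 2×3 + 4×5 + 3×1 + 1×3 + 5×3 = 47; y[2] = 2×3 + 4×3 + 3×5 + 1×1 + 5×3 = 49; y[3] = 2×3 + 4×3 + 3×3 + 1×5 + 5×1 = 37; y[4] = 2×1 + 4×3 + 3×3 + 1×3 + 5×5 = 51 → [41, 47, 49, 37, 51]

Linear: [10, 26, 33, 32, 51, 31, 21, 16, 5], Circular: [41, 47, 49, 37, 51]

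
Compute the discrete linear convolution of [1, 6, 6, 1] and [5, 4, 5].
y[0] = 1×5 = 5; y[1] = 1×4 + 6×5 = 34; y[2] = 1×5 + 6×4 + 6×5 = 59; y[3] = 6×5 + 6×4 + 1×5 = 59; y[4] = 6×5 + 1×4 = 34; y[5] = 1×5 = 5

[5, 34, 59, 59, 34, 5]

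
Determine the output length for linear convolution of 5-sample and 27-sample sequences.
Linear/full convolution length: m + n - 1 = 5 + 27 - 1 = 31

31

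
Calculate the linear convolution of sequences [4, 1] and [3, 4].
y[0] = 4×3 = 12; y[1] = 4×4 + 1×3 = 19; y[2] = 1×4 = 4

[12, 19, 4]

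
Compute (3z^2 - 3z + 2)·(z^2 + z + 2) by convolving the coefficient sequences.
Ascending coefficients: a = [2, -3, 3], b = [2, 1, 1]. c[0] = 2×2 = 4; c[1] = 2×1 + -3×2 = -4; c[2] = 2×1 + -3×1 + 3×2 = 5; c[3] = -3×1 + 3×1 = 0; c[4] = 3×1 = 3. Result coefficients: [4, -4, 5, 0, 3] → 3z^4 + 5z^2 - 4z + 4

3z^4 + 5z^2 - 4z + 4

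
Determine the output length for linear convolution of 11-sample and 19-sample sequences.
Linear/full convolution length: m + n - 1 = 11 + 19 - 1 = 29

29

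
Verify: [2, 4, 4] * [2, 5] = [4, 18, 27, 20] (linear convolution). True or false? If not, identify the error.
Recompute linear convolution of [2, 4, 4] and [2, 5]: y[0] = 2×2 = 4; y[1] = 2×5 + 4×2 = 18; y[2] = 4×5 + 4×2 = 28; y[3] = 4×5 = 20 → [4, 18, 28, 20]. Compare to given [4, 18, 27, 20]: they differ at index 2: given 27, correct 28, so answer: No

No. Error at index 2: given 27, correct 28.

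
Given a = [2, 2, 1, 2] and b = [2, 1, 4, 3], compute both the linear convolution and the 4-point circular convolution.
Linear: y_lin[0] = 2×2 = 4; y_lin[1] = 2×1 + 2×2 = 6; y_lin[2] = 2×4 + 2×1 + 1×2 = 12; y_lin[3] = 2×3 + 2×4 + 1×1 + 2×2 = 19; y_lin[4] = 2×3 + 1×4 + 2×1 = 12; y_lin[5] = 1×3 + 2×4 = 11; y_lin[6] = 2×3 = 6 → [4, 6, 12, 19, 12, 11, 6]. Circular (length 4): y[0] = 2×2 + 2×3 + 1×4 + 2×1 = 16; y[1] = 2×1 + 2×2 + 1×3 + 2×4 = 17; y[2] = 2×4 + 2×1 + 1×2 + 2×3 = 18; y[3] = 2×3 + 2×4 + 1×1 + 2×2 = 19 → [16, 17, 18, 19]

Linear: [4, 6, 12, 19, 12, 11, 6], Circular: [16, 17, 18, 19]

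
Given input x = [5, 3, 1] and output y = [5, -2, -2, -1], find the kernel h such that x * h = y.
Output length 4 = len(x) + len(h) - 1 ⇒ len(h) = 2. Solve h forward using h[k] = (y[k] - Σ_{i≥1} x[i]·h[k-i]) / x[0]: h[0] = y[0] / x[0] = 5 / 5 = 1; h[1] = (y[1] - 3×1) / x[0] = (-2 - 3×1) / 5 = -1. So h = [1, -1]. Forward-check [5, 3, 1] * [1, -1]: y[0] = 5×1 = 5; y[1] = 5×-1 + 3×1 = -2; y[2] = 3×-1 + 1×1 = -2; y[3] = 1×-1 = -1 → [5, -2, -2, -1] ✓

[1, -1]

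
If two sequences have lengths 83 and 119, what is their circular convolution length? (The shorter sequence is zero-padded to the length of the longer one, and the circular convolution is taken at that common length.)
Circular convolution (zero-padding the shorter input) has length max(m, n) = max(83, 119) = 119

119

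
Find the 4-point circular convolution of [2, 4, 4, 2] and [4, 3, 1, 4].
Use y[k] = Σ_j u[j]·v[(k-j) mod 4]. y[0] = 2×4 + 4×4 + 4×1 + 2×3 = 34; y[1] = 2×3 + 4×4 + 4×4 + 2×1 = 40; y[2] = 2×1 + 4×3 + 4×4 + 2×4 = 38; y[3] = 2×4 + 4×1 + 4×3 + 2×4 = 32. Result: [34, 40, 38, 32]

[34, 40, 38, 32]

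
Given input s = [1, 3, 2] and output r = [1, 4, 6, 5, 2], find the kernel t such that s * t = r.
Output length 5 = len(s) + len(t) - 1 ⇒ len(t) = 3. Solve t forward using t[k] = (r[k] - Σ_{i≥1} s[i]·t[k-i]) / s[0]: t[0] = r[0] / s[0] = 1 / 1 = 1; t[1] = (r[1] - 3×1) / s[0] = (4 - 3×1) / 1 = 1; t[2] = (r[2] - 3×1 - 2×1) / s[0] = (6 - 3×1 - 2×1) / 1 = 1. So t = [1, 1, 1]. Forward-check [1, 3, 2] * [1, 1, 1]: r[0] = 1×1 = 1; r[1] = 1×1 + 3×1 = 4; r[2] = 1×1 + 3×1 + 2×1 = 6; r[3] = 3×1 + 2×1 = 5; r[4] = 2×1 = 2 → [1, 4, 6, 5, 2] ✓

[1, 1, 1]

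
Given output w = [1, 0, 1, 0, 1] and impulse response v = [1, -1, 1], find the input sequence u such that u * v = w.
Deconvolve w=[1, 0, 1, 0, 1] by v=[1, -1, 1]. Since v[0]=1, solve forward: u[0] = w[0] / 1 = 1; u[1] = (w[1] - 1×-1) / 1 = 1; u[2] = (w[2] - 1×-1 - 1×1) / 1 = 1. So u = [1, 1, 1]. Check by forward convolution: w[0] = 1×1 = 1; w[1] = 1×-1 + 1×1 = 0; w[2] = 1×1 + 1×-1 + 1×1 = 1; w[3] = 1×1 + 1×-1 = 0; w[4] = 1×1 = 1

[1, 1, 1]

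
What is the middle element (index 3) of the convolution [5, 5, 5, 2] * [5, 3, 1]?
Use y[k] = Σ_i a[i]·b[k-i] at k=3. y[3] = 5×1 + 5×3 + 2×5 = 30

30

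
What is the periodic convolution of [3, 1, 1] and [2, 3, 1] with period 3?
Use y[k] = Σ_j u[j]·v[(k-j) mod 3]. y[0] = 3×2 + 1×1 + 1×3 = 10; y[1] = 3×3 + 1×2 + 1×1 = 12; y[2] = 3×1 + 1×3 + 1×2 = 8. Result: [10, 12, 8]

[10, 12, 8]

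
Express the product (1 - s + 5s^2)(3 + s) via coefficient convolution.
Ascending coefficients: a = [1, -1, 5], b = [3, 1]. c[0] = 1×3 = 3; c[1] = 1×1 + -1×3 = -2; c[2] = -1×1 + 5×3 = 14; c[3] = 5×1 = 5. Result coefficients: [3, -2, 14, 5] → 3 - 2s + 14s^2 + 5s^3

3 - 2s + 14s^2 + 5s^3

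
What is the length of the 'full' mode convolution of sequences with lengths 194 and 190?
Linear/full convolution length: m + n - 1 = 194 + 190 - 1 = 383

383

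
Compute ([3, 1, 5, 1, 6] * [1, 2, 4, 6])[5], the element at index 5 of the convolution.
Use y[k] = Σ_i a[i]·b[k-i] at k=5. y[5] = 5×6 + 1×4 + 6×2 = 46

46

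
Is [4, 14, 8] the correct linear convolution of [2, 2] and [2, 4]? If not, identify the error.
Recompute linear convolution of [2, 2] and [2, 4]: y[0] = 2×2 = 4; y[1] = 2×4 + 2×2 = 12; y[2] = 2×4 = 8 → [4, 12, 8]. Compare to given [4, 14, 8]: they differ at index 1: given 14, correct 12, so answer: No

No. Error at index 1: given 14, correct 12.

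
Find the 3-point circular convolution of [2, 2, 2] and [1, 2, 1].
Use y[k] = Σ_j f[j]·g[(k-j) mod 3]. y[0] = 2×1 + 2×1 + 2×2 = 8; y[1] = 2×2 + 2×1 + 2×1 = 8; y[2] = 2×1 + 2×2 + 2×1 = 8. Result: [8, 8, 8]

[8, 8, 8]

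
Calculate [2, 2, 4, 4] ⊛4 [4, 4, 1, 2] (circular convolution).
Use y[k] = Σ_j u[j]·v[(k-j) mod 4]. y[0] = 2×4 + 2×2 + 4×1 + 4×4 = 32; y[1] = 2×4 + 2×4 + 4×2 + 4×1 = 28; y[2] = 2×1 + 2×4 + 4×4 + 4×2 = 34; y[3] = 2×2 + 2×1 + 4×4 + 4×4 = 38. Result: [32, 28, 34, 38]

[32, 28, 34, 38]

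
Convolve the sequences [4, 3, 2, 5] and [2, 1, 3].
y[0] = 4×2 = 8; y[1] = 4×1 + 3×2 = 10; y[2] = 4×3 + 3×1 + 2×2 = 19; y[3] = 3×3 + 2×1 + 5×2 = 21; y[4] = 2×3 + 5×1 = 11; y[5] = 5×3 = 15

[8, 10, 19, 21, 11, 15]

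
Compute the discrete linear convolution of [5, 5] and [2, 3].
y[0] = 5×2 = 10; y[1] = 5×3 + 5×2 = 25; y[2] = 5×3 = 15

[10, 25, 15]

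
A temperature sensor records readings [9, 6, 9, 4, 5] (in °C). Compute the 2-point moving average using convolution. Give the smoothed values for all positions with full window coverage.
2-point moving average kernel = [1, 1]. Apply in 'valid' mode (full window coverage): avg[0] = (9 + 6) / 2 = 7.5; avg[1] = (6 + 9) / 2 = 7.5; avg[2] = (9 + 4) / 2 = 6.5; avg[3] = (4 + 5) / 2 = 4.5. Smoothed values: [7.5, 7.5, 6.5, 4.5]

[7.5, 7.5, 6.5, 4.5]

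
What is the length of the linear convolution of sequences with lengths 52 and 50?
Linear/full convolution length: m + n - 1 = 52 + 50 - 1 = 101

101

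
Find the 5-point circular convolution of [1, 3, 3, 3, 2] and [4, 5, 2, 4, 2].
Use y[k] = Σ_j f[j]·g[(k-j) mod 5]. y[0] = 1×4 + 3×2 + 3×4 + 3×2 + 2×5 = 38; y[1] = 1×5 + 3×4 + 3×2 + 3×4 + 2×2 = 39; y[2] = 1×2 + 3×5 + 3×4 + 3×2 + 2×4 = 43; y[3] = 1×4 + 3×2 + 3×5 + 3×4 + 2×2 = 41; y[4] = 1×2 + 3×4 + 3×2 + 3×5 + 2×4 = 43. Result: [38, 39, 43, 41, 43]

[38, 39, 43, 41, 43]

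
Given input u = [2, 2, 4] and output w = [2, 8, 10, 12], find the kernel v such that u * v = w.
Output length 4 = len(u) + len(v) - 1 ⇒ len(v) = 2. Solve v forward using v[k] = (w[k] - Σ_{i≥1} u[i]·v[k-i]) / u[0]: v[0] = w[0] / u[0] = 2 / 2 = 1; v[1] = (w[1] - 2×1) / u[0] = (8 - 2×1) / 2 = 3. So v = [1, 3]. Forward-check [2, 2, 4] * [1, 3]: w[0] = 2×1 = 2; w[1] = 2×3 + 2×1 = 8; w[2] = 2×3 + 4×1 = 10; w[3] = 4×3 = 12 → [2, 8, 10, 12] ✓

[1, 3]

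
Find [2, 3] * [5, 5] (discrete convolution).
y[0] = 2×5 = 10; y[1] = 2×5 + 3×5 = 25; y[2] = 3×5 = 15

[10, 25, 15]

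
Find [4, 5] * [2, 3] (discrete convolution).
y[0] = 4×2 = 8; y[1] = 4×3 + 5×2 = 22; y[2] = 5×3 = 15

[8, 22, 15]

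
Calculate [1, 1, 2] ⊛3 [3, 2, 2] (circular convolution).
Use y[k] = Σ_j a[j]·b[(k-j) mod 3]. y[0] = 1×3 + 1×2 + 2×2 = 9; y[1] = 1×2 + 1×3 + 2×2 = 9; y[2] = 1×2 + 1×2 + 2×3 = 10. Result: [9, 9, 10]

[9, 9, 10]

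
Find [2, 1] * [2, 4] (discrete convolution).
y[0] = 2×2 = 4; y[1] = 2×4 + 1×2 = 10; y[2] = 1×4 = 4

[4, 10, 4]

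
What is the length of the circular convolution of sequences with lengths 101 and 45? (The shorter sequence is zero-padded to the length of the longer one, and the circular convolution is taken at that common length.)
Circular convolution (zero-padding the shorter input) has length max(m, n) = max(101, 45) = 101

101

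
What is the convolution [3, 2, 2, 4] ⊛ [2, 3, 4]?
y[0] = 3×2 = 6; y[1] = 3×3 + 2×2 = 13; y[2] = 3×4 + 2×3 + 2×2 = 22; y[3] = 2×4 + 2×3 + 4×2 = 22; y[4] = 2×4 + 4×3 = 20; y[5] = 4×4 = 16

[6, 13, 22, 22, 20, 16]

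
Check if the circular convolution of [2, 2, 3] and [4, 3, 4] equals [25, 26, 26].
Recompute circular convolution of [2, 2, 3] and [4, 3, 4]: y[0] = 2×4 + 2×4 + 3×3 = 25; y[1] = 2×3 + 2×4 + 3×4 = 26; y[2] = 2×4 + 2×3 + 3×4 = 26 → [25, 26, 26]. Given [25, 26, 26] matches, so answer: Yes

Yes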